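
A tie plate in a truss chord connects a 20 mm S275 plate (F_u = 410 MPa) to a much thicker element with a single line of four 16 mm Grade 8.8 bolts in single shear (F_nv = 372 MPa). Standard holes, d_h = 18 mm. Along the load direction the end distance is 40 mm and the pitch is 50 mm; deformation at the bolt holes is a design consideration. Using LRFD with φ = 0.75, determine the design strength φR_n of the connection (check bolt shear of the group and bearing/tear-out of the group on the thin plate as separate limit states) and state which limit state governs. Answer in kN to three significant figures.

224 kN (bolt shear governs)

Bolt shear: A_b = π·16²/4 = 201.1 mm²; R_n = 372 × 201.1 × 4 × 1 / 1000 = 299.2 kN → 0.75 × 299.2 = 224 kN.
Bearing (1.2 l_c t F_u ≤ 2.4 d t F_u): upper limit = 2.4·16·20·410 / 1000 = 314.9 kN.
  Edge l_c = 40 − 18/2 = 31 → r_n = 305 kN; interior l_c = 50 − 18 = 32 → r_n = 314.9 kN.
  R_n,bearing = 1·305 + 3·314.9 = 1250 kN → 0.75 × 1250 = 937 kN.
Bolt shear governs: 224 kN.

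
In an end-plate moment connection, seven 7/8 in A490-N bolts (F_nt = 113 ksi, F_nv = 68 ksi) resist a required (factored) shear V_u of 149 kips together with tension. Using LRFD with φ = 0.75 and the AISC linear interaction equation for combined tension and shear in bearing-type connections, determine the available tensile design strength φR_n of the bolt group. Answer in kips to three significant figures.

A_b = π·0.875²/4 = 0.6013 in²; f_rv = 149 / (7 × 0.6013) = 35.4 ksi.
F'_nt = 1.3 F_nt − (F_nt / φF_nv) f_rv = 1.3·113 − (113/(0.75·68))·35.4 = 68.47 ksi, capped at F_nt → F'_nt = 68.47 ksi.
R_n = F'_nt · A_b · n = 68.47 × 0.6013 × 7 = 288.2 kips.
Design strength φR_n = 0.75 × 288.2 = 216 kips.

216 kips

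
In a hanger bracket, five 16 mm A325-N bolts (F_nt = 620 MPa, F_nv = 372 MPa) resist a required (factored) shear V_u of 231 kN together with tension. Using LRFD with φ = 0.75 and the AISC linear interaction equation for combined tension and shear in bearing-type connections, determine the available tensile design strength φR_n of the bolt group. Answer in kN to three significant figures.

223 kN

A_b = π·16²/4 = 201.1 mm²; f_rv = 231 × 1000 / (5 × 201.1) = 229.8 MPa.
F'_nt = 1.3 F_nt − (F_nt / φF_nv) f_rv = 1.3·620 − (620/(0.75·372))·229.8 = 295.4 MPa, capped at F_nt → F'_nt = 295.4 MPa.
R_n = F'_nt · A_b · n = 295.4 × 201.1 × 5 / 1000 = 296.9 kN.
Design strength φR_n = 0.75 × 296.9 = 223 kN.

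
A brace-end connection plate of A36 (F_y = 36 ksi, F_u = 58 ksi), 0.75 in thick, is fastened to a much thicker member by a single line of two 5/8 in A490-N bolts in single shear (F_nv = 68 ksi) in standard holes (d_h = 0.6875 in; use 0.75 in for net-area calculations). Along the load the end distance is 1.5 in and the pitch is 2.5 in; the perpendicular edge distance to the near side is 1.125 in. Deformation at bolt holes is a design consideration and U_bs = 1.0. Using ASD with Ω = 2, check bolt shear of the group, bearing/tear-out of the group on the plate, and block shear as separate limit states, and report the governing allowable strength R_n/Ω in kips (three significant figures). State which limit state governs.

20.9 kips (bolt shear governs)

Bolt shear: A_b = π·0.625²/4 = 0.3068 in²; R_n = 68 × 0.3068 × 2 × 1 = 41.72 kips → 41.72 / 2 = 20.9 kips.
Bearing: edge l_c = 1.156, r_n = 60.36 kips; interior l_c = 1.812, r_n = 65.25 kips; R_n = 60.36 + 1·65.25 = 125.6 kips → 62.8 kips.
Block shear: A_gv = 3, A_nv = 2.156, A_nt = 0.5625 in²; R_n = min(0.6F_uA_nv, 0.6F_yA_gv) + U_bs·F_u·A_nt = 97.42 kips → 48.7 kips.
Bolt shear governs: 20.9 kips.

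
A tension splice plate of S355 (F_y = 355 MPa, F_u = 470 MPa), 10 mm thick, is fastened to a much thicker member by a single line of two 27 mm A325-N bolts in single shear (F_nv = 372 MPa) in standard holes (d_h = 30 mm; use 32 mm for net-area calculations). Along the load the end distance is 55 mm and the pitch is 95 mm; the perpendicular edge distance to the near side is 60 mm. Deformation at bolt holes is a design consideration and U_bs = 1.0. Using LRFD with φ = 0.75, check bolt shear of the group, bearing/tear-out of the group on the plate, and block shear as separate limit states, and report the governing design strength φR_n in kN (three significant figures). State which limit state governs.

Bolt shear: A_b = π·27²/4 = 572.6 mm²; R_n = 372 × 572.6 × 2 × 1 / 1000 = 426 kN → 0.75 × 426 = 319 kN.
Bearing: edge l_c = 40, r_n = 225.6 kN; interior l_c = 65, r_n = 304.6 kN; R_n = 225.6 + 1·304.6 = 530.2 kN → 398 kN.
Block shear: A_gv = 1500, A_nv = 1020, A_nt = 440 mm²; R_n = min(0.6F_uA_nv, 0.6F_yA_gv) + U_bs·F_u·A_nt = 494.4 kN → 371 kN.
Bolt shear governs: 319 kN.

319 kN (bolt shear governs)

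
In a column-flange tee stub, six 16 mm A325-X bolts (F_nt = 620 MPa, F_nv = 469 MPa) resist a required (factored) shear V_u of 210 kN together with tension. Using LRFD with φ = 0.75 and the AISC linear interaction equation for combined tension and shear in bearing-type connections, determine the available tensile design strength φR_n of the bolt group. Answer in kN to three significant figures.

A_b = π·16²/4 = 201.1 mm²; f_rv = 210 × 1000 / (6 × 201.1) = 174.1 MPa.
F'_nt = 1.3 F_nt − (F_nt / φF_nv) f_rv = 1.3·620 − (620/(0.75·469))·174.1 = 499.2 MPa, capped at F_nt → F'_nt = 499.2 MPa.
R_n = F'_nt · A_b · n = 499.2 × 201.1 × 6 / 1000 = 602.2 kN.
Design strength φR_n = 0.75 × 602.2 = 452 kN.

452 kN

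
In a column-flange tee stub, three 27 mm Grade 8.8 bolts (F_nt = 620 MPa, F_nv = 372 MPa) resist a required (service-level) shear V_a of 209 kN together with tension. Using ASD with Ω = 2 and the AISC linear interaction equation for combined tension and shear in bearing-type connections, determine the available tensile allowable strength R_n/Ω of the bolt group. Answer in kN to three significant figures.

344 kN

A_b = π·27²/4 = 572.6 mm²; f_rv = 209 × 1000 / (3 × 572.6) = 121.7 MPa.
F'_nt = 1.3 F_nt − (Ω F_nt / F_nv) f_rv = 1.3·620 − (2·620/372)·121.7 = 400.4 MPa, capped at F_nt → F'_nt = 400.4 MPa.
R_n = F'_nt · A_b · n = 400.4 × 572.6 × 3 / 1000 = 687.8 kN.
Allowable strength R_n/Ω = 687.8 / 2 = 344 kN.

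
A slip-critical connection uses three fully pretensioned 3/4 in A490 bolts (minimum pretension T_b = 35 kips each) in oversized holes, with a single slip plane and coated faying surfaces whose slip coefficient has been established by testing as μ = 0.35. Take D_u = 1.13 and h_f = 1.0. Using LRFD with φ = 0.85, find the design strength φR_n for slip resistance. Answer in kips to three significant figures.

35.3 kips

R_n = μ · D_u · h_f · T_b · n_s · n_b = 0.35 × 1.13 × 1.0 × 35 × 1 × 3 = 41.53 kips.
Design strength φR_n = 0.85 × 41.53 = 35.3 kips.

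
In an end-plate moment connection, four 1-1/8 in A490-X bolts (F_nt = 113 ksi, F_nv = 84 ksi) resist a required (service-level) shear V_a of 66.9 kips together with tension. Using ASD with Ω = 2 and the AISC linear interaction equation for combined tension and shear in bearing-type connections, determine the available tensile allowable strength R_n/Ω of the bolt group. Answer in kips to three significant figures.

A_b = π·1.125²/4 = 0.994 in²; f_rv = 66.9 / (4 × 0.994) = 16.83 ksi.
F'_nt = 1.3 F_nt − (Ω F_nt / F_nv) f_rv = 1.3·113 − (2·113/84)·16.83 = 101.6 ksi, capped at F_nt → F'_nt = 101.6 ksi.
R_n = F'_nt · A_b · n = 101.6 × 0.994 × 4 = 404.1 kips.
Allowable strength R_n/Ω = 404.1 / 2 = 202 kips.

202 kips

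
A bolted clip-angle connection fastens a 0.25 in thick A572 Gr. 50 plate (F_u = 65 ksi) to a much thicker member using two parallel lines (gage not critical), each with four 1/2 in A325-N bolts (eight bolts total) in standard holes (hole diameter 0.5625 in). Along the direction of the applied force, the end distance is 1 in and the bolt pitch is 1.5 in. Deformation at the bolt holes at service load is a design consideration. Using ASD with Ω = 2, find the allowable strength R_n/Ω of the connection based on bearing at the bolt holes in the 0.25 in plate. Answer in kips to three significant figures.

68.9 kips

Per bolt r_n = 1.2 l_c t F_u ≤ 2.4 d t F_u; upper limit = 2.4 × 0.5 × 0.25 × 65 = 19.5 kips.
Edge bolt: l_c = 1 − 0.5625/2 = 0.7188 in → 1.2 × 0.7188 × 0.25 × 65 = 14.02 → r_n = 14.02 kips.
Interior bolts: l_c = 1.5 − 0.5625 = 0.9375 in → 1.2 × 0.9375 × 0.25 × 65 = 18.28 → r_n = 18.28 kips.
R_n = 2 × 14.02 + 6 × 18.28 = 137.7 kips.
Allowable strength R_n/Ω = 137.7 / 2 = 68.9 kips.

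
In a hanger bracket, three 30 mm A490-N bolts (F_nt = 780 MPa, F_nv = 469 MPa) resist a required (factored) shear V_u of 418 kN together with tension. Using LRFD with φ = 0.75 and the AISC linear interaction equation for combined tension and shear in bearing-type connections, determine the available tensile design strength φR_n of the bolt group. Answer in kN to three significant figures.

A_b = π·30²/4 = 706.9 mm²; f_rv = 418 × 1000 / (3 × 706.9) = 197.1 MPa.
F'_nt = 1.3 F_nt − (F_nt / φF_nv) f_rv = 1.3·780 − (780/(0.75·469))·197.1 = 576.9 MPa, capped at F_nt → F'_nt = 576.9 MPa.
R_n = F'_nt · A_b · n = 576.9 × 706.9 × 3 / 1000 = 1223 kN.
Design strength φR_n = 0.75 × 1223 = 918 kN.

918 kN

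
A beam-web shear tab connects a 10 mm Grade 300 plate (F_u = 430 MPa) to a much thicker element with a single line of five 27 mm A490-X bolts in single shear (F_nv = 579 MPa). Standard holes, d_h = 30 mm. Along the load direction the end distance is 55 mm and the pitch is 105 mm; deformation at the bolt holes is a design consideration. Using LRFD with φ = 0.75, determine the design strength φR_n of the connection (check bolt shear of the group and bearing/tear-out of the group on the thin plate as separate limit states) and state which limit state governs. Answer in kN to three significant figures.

991 kN (bearing governs)

Bolt shear: A_b = π·27²/4 = 572.6 mm²; R_n = 579 × 572.6 × 5 × 1 / 1000 = 1658 kN → 0.75 × 1658 = 1240 kN.
Bearing (1.2 l_c t F_u ≤ 2.4 d t F_u): upper limit = 2.4·27·10·430 / 1000 = 278.6 kN.
  Edge l_c = 55 − 30/2 = 40 → r_n = 206.4 kN; interior l_c = 105 − 30 = 75 → r_n = 278.6 kN.
  R_n,bearing = 1·206.4 + 4·278.6 = 1321 kN → 0.75 × 1321 = 991 kN.
Bearing governs: 991 kN.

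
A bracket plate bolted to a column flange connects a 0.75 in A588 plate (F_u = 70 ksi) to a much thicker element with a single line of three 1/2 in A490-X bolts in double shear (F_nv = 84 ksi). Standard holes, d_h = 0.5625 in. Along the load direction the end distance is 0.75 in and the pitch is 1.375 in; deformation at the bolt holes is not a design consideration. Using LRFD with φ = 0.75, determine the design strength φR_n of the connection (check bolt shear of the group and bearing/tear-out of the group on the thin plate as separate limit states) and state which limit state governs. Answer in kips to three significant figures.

74.2 kips (bolt shear governs)

Bolt shear: A_b = π·0.5²/4 = 0.1963 in²; R_n = 84 × 0.1963 × 3 × 2 = 98.96 kips → 0.75 × 98.96 = 74.2 kips.
Bearing (1.5 l_c t F_u ≤ 3.0 d t F_u): upper limit = 3.0·0.5·0.75·70 = 78.75 kips.
  Edge l_c = 0.75 − 0.5625/2 = 0.4688 → r_n = 36.91 kips; interior l_c = 1.375 − 0.5625 = 0.8125 → r_n = 63.98 kips.
  R_n,bearing = 1·36.91 + 2·63.98 = 164.9 kips → 0.75 × 164.9 = 124 kips.
Bolt shear governs: 74.2 kips.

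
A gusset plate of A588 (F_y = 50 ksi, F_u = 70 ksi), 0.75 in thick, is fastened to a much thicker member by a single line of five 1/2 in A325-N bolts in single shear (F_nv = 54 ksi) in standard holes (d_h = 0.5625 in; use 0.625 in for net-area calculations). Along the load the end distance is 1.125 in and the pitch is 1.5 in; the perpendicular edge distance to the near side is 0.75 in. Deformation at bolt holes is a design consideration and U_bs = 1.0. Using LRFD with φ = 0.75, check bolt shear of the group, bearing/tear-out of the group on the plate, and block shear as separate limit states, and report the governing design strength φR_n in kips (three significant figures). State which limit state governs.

39.8 kips (bolt shear governs)

Bolt shear: A_b = π·0.5²/4 = 0.1963 in²; R_n = 54 × 0.1963 × 5 × 1 = 53.01 kips → 0.75 × 53.01 = 39.8 kips.
Bearing: edge l_c = 0.8438, r_n = 53.16 kips; interior l_c = 0.9375, r_n = 59.06 kips; R_n = 53.16 + 4·59.06 = 289.4 kips → 217 kips.
Block shear: A_gv = 5.344, A_nv = 3.234, A_nt = 0.3281 in²; R_n = min(0.6F_uA_nv, 0.6F_yA_gv) + U_bs·F_u·A_nt = 158.8 kips → 119 kips.
Bolt shear governs: 39.8 kips.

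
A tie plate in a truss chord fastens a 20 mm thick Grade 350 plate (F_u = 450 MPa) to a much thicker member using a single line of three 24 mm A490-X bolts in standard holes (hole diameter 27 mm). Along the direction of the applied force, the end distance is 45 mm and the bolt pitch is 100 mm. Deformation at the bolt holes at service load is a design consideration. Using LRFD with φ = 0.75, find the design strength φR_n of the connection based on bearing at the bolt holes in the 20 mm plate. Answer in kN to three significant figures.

Per bolt r_n = 1.2 l_c t F_u ≤ 2.4 d t F_u; upper limit = 2.4 × 24 × 20 × 450 / 1000 = 518.4 kN.
Edge bolt: l_c = 45 − 27/2 = 31.5 mm → 1.2 × 31.5 × 20 × 450 / 1000 = 340.2 → r_n = 340.2 kN.
Interior bolts: l_c = 100 − 27 = 73 mm → 1.2 × 73 × 20 × 450 / 1000 = 788.4 → r_n = 518.4 kN.
R_n = 1 × 340.2 + 2 × 518.4 = 1377 kN.
Design strength φR_n = 0.75 × 1377 = 1030 kN.

1030 kN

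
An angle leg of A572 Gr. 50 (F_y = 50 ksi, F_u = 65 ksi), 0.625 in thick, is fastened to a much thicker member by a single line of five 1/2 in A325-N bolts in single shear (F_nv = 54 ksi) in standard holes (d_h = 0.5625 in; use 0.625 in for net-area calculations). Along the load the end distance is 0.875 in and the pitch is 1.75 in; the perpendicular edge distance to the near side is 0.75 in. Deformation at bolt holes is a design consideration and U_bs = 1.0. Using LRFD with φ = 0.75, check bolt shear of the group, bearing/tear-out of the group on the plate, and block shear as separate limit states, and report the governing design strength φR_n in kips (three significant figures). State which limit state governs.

Bolt shear: A_b = π·0.5²/4 = 0.1963 in²; R_n = 54 × 0.1963 × 5 × 1 = 53.01 kips → 0.75 × 53.01 = 39.8 kips.
Bearing: edge l_c = 0.5938, r_n = 28.95 kips; interior l_c = 1.188, r_n = 48.75 kips; R_n = 28.95 + 4·48.75 = 223.9 kips → 168 kips.
Block shear: A_gv = 4.922, A_nv = 3.164, A_nt = 0.2734 in²; R_n = min(0.6F_uA_nv, 0.6F_yA_gv) + U_bs·F_u·A_nt = 141.2 kips → 106 kips.
Bolt shear governs: 39.8 kips.

39.8 kips (bolt shear governs)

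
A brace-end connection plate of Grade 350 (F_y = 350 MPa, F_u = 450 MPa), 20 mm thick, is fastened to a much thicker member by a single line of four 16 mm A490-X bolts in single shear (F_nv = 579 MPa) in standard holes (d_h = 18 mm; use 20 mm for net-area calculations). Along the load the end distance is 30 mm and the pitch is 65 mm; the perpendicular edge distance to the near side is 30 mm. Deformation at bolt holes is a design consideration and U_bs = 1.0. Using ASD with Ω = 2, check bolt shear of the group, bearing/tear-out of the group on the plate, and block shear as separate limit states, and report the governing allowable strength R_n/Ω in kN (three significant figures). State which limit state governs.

233 kN (bolt shear governs)

Bolt shear: A_b = π·16²/4 = 201.1 mm²; R_n = 579 × 201.1 × 4 × 1 / 1000 = 465.7 kN → 465.7 / 2 = 233 kN.
Bearing: edge l_c = 21, r_n = 226.8 kN; interior l_c = 47, r_n = 345.6 kN; R_n = 226.8 + 3·345.6 = 1264 kN → 632 kN.
Block shear: A_gv = 4500, A_nv = 3100, A_nt = 400 mm²; R_n = min(0.6F_uA_nv, 0.6F_yA_gv) + U_bs·F_u·A_nt = 1017 kN → 508 kN.
Bolt shear governs: 233 kN.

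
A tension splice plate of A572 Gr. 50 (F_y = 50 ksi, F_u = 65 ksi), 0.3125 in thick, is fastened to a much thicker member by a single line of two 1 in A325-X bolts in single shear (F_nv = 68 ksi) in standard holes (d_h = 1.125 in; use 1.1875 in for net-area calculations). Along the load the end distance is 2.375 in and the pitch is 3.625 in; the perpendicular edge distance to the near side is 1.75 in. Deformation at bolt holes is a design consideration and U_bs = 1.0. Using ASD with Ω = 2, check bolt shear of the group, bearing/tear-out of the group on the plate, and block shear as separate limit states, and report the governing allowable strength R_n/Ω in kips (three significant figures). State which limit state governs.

37.5 kips (block shear governs)

Bolt shear: A_b = π·1²/4 = 0.7854 in²; R_n = 68 × 0.7854 × 2 × 1 = 106.8 kips → 106.8 / 2 = 53.4 kips.
Bearing: edge l_c = 1.812, r_n = 44.18 kips; interior l_c = 2.5, r_n = 48.75 kips; R_n = 44.18 + 1·48.75 = 92.93 kips → 46.5 kips.
Block shear: A_gv = 1.875, A_nv = 1.318, A_nt = 0.3613 in²; R_n = min(0.6F_uA_nv, 0.6F_yA_gv) + U_bs·F_u·A_nt = 74.9 kips → 37.5 kips.
Block shear governs: 37.5 kips.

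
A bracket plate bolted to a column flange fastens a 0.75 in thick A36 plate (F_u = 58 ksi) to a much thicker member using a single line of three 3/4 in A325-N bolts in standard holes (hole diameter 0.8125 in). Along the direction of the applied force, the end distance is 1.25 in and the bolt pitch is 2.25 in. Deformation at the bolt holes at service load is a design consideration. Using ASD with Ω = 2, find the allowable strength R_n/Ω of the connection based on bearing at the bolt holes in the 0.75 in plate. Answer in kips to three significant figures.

Per bolt r_n = 1.2 l_c t F_u ≤ 2.4 d t F_u; upper limit = 2.4 × 0.75 × 0.75 × 58 = 78.3 kips.
Edge bolt: l_c = 1.25 − 0.8125/2 = 0.8438 in → 1.2 × 0.8438 × 0.75 × 58 = 44.04 → r_n = 44.04 kips.
Interior bolts: l_c = 2.25 − 0.8125 = 1.438 in → 1.2 × 1.438 × 0.75 × 58 = 75.04 → r_n = 75.04 kips.
R_n = 1 × 44.04 + 2 × 75.04 = 194.1 kips.
Allowable strength R_n/Ω = 194.1 / 2 = 97.1 kips.

97.1 kips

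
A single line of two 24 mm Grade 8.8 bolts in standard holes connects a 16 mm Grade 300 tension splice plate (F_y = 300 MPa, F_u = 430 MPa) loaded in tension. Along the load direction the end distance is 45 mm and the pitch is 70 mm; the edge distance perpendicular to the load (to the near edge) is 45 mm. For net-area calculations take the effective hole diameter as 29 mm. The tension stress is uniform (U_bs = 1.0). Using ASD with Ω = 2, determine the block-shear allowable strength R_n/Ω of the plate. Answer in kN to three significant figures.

252 kN

Shear plane L_v = 45 + 1·70 = 115 mm; A_gv = 115 × 16 = 1840 mm².
A_nv = (115 − 1.5·29) × 16 = 1144 mm².
A_nt = (45 − 0.5·29) × 16 = 488 mm².
0.6 F_u A_nv = 295.2 kN; 0.6 F_y A_gv = 331.2 kN → shear rupture governs the shear term.
R_n = 295.2 + 1.0 × 430 × 488 / 1000 = 505 kN.
Allowable strength R_n/Ω = 505 / 2 = 252 kN.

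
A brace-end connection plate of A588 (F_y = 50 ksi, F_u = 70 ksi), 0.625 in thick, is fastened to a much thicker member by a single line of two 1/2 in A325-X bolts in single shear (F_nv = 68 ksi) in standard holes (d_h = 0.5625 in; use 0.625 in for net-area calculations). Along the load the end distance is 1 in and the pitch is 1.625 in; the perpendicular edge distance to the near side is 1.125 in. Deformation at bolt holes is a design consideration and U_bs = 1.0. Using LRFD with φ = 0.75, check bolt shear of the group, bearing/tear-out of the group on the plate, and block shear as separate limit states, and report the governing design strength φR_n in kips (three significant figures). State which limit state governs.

20 kips (bolt shear governs)

Bolt shear: A_b = π·0.5²/4 = 0.1963 in²; R_n = 68 × 0.1963 × 2 × 1 = 26.7 kips → 0.75 × 26.7 = 20 kips.
Bearing: edge l_c = 0.7188, r_n = 37.73 kips; interior l_c = 1.062, r_n = 52.5 kips; R_n = 37.73 + 1·52.5 = 90.23 kips → 67.7 kips.
Block shear: A_gv = 1.641, A_nv = 1.055, A_nt = 0.5078 in²; R_n = min(0.6F_uA_nv, 0.6F_yA_gv) + U_bs·F_u·A_nt = 79.84 kips → 59.9 kips.
Bolt shear governs: 20 kips.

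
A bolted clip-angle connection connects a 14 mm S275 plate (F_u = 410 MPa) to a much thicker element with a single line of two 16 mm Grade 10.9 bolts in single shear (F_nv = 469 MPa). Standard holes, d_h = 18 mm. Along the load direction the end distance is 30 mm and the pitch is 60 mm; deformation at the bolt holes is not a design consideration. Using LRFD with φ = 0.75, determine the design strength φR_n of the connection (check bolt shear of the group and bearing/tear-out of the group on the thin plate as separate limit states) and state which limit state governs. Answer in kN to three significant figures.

Bolt shear: A_b = π·16²/4 = 201.1 mm²; R_n = 469 × 201.1 × 2 × 1 / 1000 = 188.6 kN → 0.75 × 188.6 = 141 kN.
Bearing (1.5 l_c t F_u ≤ 3.0 d t F_u): upper limit = 3.0·16·14·410 / 1000 = 275.5 kN.
  Edge l_c = 30 − 18/2 = 21 → r_n = 180.8 kN; interior l_c = 60 − 18 = 42 → r_n = 275.5 kN.
  R_n,bearing = 1·180.8 + 1·275.5 = 456.3 kN → 0.75 × 456.3 = 342 kN.
Bolt shear governs: 141 kN.

141 kN (bolt shear governs)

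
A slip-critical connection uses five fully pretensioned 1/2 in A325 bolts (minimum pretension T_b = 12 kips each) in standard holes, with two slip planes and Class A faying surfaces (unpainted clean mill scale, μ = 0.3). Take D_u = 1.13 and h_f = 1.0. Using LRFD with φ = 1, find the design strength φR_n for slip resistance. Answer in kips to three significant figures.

R_n = μ · D_u · h_f · T_b · n_s · n_b = 0.3 × 1.13 × 1.0 × 12 × 2 × 5 = 40.68 kips.
Design strength φR_n = 1 × 40.68 = 40.7 kips.

40.7 kips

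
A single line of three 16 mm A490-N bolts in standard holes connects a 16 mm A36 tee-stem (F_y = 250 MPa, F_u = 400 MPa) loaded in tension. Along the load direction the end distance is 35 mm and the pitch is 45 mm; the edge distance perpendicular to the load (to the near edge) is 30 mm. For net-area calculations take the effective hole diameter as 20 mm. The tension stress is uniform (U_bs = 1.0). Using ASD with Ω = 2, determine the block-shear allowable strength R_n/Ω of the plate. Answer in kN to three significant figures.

Shear plane L_v = 35 + 2·45 = 125 mm; A_gv = 125 × 16 = 2000 mm².
A_nv = (125 − 2.5·20) × 16 = 1200 mm².
A_nt = (30 − 0.5·20) × 16 = 320 mm².
0.6 F_u A_nv = 288 kN; 0.6 F_y A_gv = 300 kN → shear rupture governs the shear term.
R_n = 288 + 1.0 × 400 × 320 / 1000 = 416 kN.
Allowable strength R_n/Ω = 416 / 2 = 208 kN.

208 kN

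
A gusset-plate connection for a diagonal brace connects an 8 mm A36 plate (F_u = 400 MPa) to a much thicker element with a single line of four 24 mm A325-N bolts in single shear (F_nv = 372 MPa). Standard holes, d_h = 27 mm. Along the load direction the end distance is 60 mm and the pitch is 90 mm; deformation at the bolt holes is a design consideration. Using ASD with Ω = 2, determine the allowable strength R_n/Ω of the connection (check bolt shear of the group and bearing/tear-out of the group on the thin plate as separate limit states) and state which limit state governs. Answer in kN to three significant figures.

Bolt shear: A_b = π·24²/4 = 452.4 mm²; R_n = 372 × 452.4 × 4 × 1 / 1000 = 673.2 kN → 673.2 / 2 = 337 kN.
Bearing (1.2 l_c t F_u ≤ 2.4 d t F_u): upper limit = 2.4·24·8·400 / 1000 = 184.3 kN.
  Edge l_c = 60 − 27/2 = 46.5 → r_n = 178.6 kN; interior l_c = 90 − 27 = 63 → r_n = 184.3 kN.
  R_n,bearing = 1·178.6 + 3·184.3 = 731.5 kN → 731.5 / 2 = 366 kN.
Bolt shear governs: 337 kN.

337 kN (bolt shear governs)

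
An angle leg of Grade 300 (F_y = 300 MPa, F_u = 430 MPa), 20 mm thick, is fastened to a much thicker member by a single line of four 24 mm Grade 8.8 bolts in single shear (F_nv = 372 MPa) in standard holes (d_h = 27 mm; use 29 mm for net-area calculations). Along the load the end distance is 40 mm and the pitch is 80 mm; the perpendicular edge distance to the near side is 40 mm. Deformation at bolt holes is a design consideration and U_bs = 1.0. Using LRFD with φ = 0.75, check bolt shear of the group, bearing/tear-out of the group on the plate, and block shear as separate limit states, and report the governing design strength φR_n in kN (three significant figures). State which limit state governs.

505 kN (bolt shear governs)

Bolt shear: A_b = π·24²/4 = 452.4 mm²; R_n = 372 × 452.4 × 4 × 1 / 1000 = 673.2 kN → 0.75 × 673.2 = 505 kN.
Bearing: edge l_c = 26.5, r_n = 273.5 kN; interior l_c = 53, r_n = 495.4 kN; R_n = 273.5 + 3·495.4 = 1760 kN → 1320 kN.
Block shear: A_gv = 5600, A_nv = 3570, A_nt = 510 mm²; R_n = min(0.6F_uA_nv, 0.6F_yA_gv) + U_bs·F_u·A_nt = 1140 kN → 855 kN.
Bolt shear governs: 505 kN.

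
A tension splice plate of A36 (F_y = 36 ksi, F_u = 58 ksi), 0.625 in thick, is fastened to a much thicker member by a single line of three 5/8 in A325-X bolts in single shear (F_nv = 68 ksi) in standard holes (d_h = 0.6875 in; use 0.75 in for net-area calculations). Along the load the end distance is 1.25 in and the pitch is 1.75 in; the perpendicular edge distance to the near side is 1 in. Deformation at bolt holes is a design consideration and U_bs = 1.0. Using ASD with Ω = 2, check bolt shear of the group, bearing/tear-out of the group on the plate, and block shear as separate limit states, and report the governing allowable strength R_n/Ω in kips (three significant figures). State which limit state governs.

Bolt shear: A_b = π·0.625²/4 = 0.3068 in²; R_n = 68 × 0.3068 × 3 × 1 = 62.59 kips → 62.59 / 2 = 31.3 kips.
Bearing: edge l_c = 0.9062, r_n = 39.42 kips; interior l_c = 1.062, r_n = 46.22 kips; R_n = 39.42 + 2·46.22 = 131.9 kips → 65.9 kips.
Block shear: A_gv = 2.969, A_nv = 1.797, A_nt = 0.3906 in²; R_n = min(0.6F_uA_nv, 0.6F_yA_gv) + U_bs·F_u·A_nt = 85.19 kips → 42.6 kips.
Bolt shear governs: 31.3 kips.

31.3 kips (bolt shear governs)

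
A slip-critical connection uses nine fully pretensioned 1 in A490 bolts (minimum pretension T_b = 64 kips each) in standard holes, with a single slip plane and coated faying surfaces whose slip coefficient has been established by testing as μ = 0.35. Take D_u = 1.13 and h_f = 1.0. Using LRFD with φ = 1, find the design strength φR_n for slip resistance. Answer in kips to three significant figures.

228 kips

R_n = μ · D_u · h_f · T_b · n_s · n_b = 0.35 × 1.13 × 1.0 × 64 × 1 × 9 = 227.8 kips.
Design strength φR_n = 1 × 227.8 = 228 kips.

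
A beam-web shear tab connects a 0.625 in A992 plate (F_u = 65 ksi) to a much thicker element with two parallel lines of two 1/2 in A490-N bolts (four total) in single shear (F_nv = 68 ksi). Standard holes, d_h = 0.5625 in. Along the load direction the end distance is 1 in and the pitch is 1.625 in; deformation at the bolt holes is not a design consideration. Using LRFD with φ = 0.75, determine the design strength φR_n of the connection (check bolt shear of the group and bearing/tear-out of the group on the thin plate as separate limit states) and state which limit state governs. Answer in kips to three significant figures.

40.1 kips (bolt shear governs)

Bolt shear: A_b = π·0.5²/4 = 0.1963 in²; R_n = 68 × 0.1963 × 4 × 1 = 53.41 kips → 0.75 × 53.41 = 40.1 kips.
Bearing (1.5 l_c t F_u ≤ 3.0 d t F_u): upper limit = 3.0·0.5·0.625·65 = 60.94 kips.
  Edge l_c = 1 − 0.5625/2 = 0.7188 → r_n = 43.8 kips; interior l_c = 1.625 − 0.5625 = 1.062 → r_n = 60.94 kips.
  R_n,bearing = 2·43.8 + 2·60.94 = 209.5 kips → 0.75 × 209.5 = 157 kips.
Bolt shear governs: 40.1 kips.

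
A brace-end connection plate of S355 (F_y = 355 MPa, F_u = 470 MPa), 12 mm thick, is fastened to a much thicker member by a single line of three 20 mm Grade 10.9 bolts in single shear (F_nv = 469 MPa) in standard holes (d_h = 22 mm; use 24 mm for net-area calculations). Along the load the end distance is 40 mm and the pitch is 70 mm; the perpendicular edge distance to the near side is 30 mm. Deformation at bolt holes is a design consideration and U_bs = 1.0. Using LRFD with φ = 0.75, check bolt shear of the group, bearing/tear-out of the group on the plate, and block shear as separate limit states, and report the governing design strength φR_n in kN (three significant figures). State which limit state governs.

332 kN (bolt shear governs)

Bolt shear: A_b = π·20²/4 = 314.2 mm²; R_n = 469 × 314.2 × 3 × 1 / 1000 = 442 kN → 0.75 × 442 = 332 kN.
Bearing: edge l_c = 29, r_n = 196.3 kN; interior l_c = 48, r_n = 270.7 kN; R_n = 196.3 + 2·270.7 = 737.7 kN → 553 kN.
Block shear: A_gv = 2160, A_nv = 1440, A_nt = 216 mm²; R_n = min(0.6F_uA_nv, 0.6F_yA_gv) + U_bs·F_u·A_nt = 507.6 kN → 381 kN.
Bolt shear governs: 332 kN.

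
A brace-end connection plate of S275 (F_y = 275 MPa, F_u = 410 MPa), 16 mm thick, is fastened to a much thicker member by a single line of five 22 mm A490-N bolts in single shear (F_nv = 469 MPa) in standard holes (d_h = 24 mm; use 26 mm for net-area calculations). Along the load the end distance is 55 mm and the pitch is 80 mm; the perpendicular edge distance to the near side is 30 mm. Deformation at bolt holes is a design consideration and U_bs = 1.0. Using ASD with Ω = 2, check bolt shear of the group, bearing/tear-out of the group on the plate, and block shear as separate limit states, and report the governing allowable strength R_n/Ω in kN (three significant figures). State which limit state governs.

446 kN (bolt shear governs)

Bolt shear: A_b = π·22²/4 = 380.1 mm²; R_n = 469 × 380.1 × 5 × 1 / 1000 = 891.4 kN → 891.4 / 2 = 446 kN.
Bearing: edge l_c = 43, r_n = 338.5 kN; interior l_c = 56, r_n = 346.4 kN; R_n = 338.5 + 4·346.4 = 1724 kN → 862 kN.
Block shear: A_gv = 6000, A_nv = 4128, A_nt = 272 mm²; R_n = min(0.6F_uA_nv, 0.6F_yA_gv) + U_bs·F_u·A_nt = 1102 kN → 551 kN.
Bolt shear governs: 446 kN.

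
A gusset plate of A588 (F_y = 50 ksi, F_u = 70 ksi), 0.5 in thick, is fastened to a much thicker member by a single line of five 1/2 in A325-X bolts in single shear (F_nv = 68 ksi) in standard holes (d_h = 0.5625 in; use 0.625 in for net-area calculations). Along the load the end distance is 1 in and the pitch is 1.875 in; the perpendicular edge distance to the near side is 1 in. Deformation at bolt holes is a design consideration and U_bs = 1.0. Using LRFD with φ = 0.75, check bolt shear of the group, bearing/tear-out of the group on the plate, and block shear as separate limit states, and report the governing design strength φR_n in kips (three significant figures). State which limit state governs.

50.1 kips (bolt shear governs)

Bolt shear: A_b = π·0.5²/4 = 0.1963 in²; R_n = 68 × 0.1963 × 5 × 1 = 66.76 kips → 0.75 × 66.76 = 50.1 kips.
Bearing: edge l_c = 0.7188, r_n = 30.19 kips; interior l_c = 1.312, r_n = 42 kips; R_n = 30.19 + 4·42 = 198.2 kips → 149 kips.
Block shear: A_gv = 4.25, A_nv = 2.844, A_nt = 0.3438 in²; R_n = min(0.6F_uA_nv, 0.6F_yA_gv) + U_bs·F_u·A_nt = 143.5 kips → 108 kips.
Bolt shear governs: 50.1 kips.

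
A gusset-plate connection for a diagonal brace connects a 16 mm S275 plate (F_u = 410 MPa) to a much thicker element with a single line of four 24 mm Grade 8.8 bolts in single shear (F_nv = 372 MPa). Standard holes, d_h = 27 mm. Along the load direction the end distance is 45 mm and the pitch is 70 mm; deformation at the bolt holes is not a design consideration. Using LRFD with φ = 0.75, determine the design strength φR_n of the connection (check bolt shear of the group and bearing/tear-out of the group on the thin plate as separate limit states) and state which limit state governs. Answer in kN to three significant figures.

Bolt shear: A_b = π·24²/4 = 452.4 mm²; R_n = 372 × 452.4 × 4 × 1 / 1000 = 673.2 kN → 0.75 × 673.2 = 505 kN.
Bearing (1.5 l_c t F_u ≤ 3.0 d t F_u): upper limit = 3.0·24·16·410 / 1000 = 472.3 kN.
  Edge l_c = 45 − 27/2 = 31.5 → r_n = 310 kN; interior l_c = 70 − 27 = 43 → r_n = 423.1 kN.
  R_n,bearing = 1·310 + 3·423.1 = 1579 kN → 0.75 × 1579 = 1180 kN.
Bolt shear governs: 505 kN.

505 kN (bolt shear governs)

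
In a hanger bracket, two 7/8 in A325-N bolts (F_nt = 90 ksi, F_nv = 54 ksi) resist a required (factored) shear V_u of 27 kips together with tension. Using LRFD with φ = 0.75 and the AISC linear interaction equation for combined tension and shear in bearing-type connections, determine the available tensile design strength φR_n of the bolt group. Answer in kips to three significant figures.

A_b = π·0.875²/4 = 0.6013 in²; f_rv = 27 / (2 × 0.6013) = 22.45 ksi.
F'_nt = 1.3 F_nt − (F_nt / φF_nv) f_rv = 1.3·90 − (90/(0.75·54))·22.45 = 67.11 ksi, capped at F_nt → F'_nt = 67.11 ksi.
R_n = F'_nt · A_b · n = 67.11 × 0.6013 × 2 = 80.71 kips.
Design strength φR_n = 0.75 × 80.71 = 60.5 kips.

60.5 kips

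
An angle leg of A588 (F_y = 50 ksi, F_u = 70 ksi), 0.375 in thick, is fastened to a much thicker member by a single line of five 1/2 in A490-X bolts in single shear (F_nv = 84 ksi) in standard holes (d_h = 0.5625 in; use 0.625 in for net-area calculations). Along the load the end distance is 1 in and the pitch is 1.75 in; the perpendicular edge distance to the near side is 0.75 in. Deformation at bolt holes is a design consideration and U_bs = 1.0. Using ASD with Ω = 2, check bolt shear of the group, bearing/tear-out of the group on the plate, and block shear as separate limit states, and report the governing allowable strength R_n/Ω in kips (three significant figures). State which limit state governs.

41.2 kips (bolt shear governs)

Bolt shear: A_b = π·0.5²/4 = 0.1963 in²; R_n = 84 × 0.1963 × 5 × 1 = 82.47 kips → 82.47 / 2 = 41.2 kips.
Bearing: edge l_c = 0.7188, r_n = 22.64 kips; interior l_c = 1.188, r_n = 31.5 kips; R_n = 22.64 + 4·31.5 = 148.6 kips → 74.3 kips.
Block shear: A_gv = 3, A_nv = 1.945, A_nt = 0.1641 in²; R_n = min(0.6F_uA_nv, 0.6F_yA_gv) + U_bs·F_u·A_nt = 93.19 kips → 46.6 kips.
Bolt shear governs: 41.2 kips.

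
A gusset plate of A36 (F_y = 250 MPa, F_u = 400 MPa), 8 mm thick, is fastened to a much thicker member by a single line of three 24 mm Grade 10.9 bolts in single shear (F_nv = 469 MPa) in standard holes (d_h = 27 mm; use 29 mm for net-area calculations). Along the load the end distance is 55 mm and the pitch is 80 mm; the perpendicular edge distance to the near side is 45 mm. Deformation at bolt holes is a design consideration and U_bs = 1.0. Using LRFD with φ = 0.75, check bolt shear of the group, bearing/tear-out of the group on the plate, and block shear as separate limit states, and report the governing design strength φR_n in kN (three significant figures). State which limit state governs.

267 kN (block shear governs)

Bolt shear: A_b = π·24²/4 = 452.4 mm²; R_n = 469 × 452.4 × 3 × 1 / 1000 = 636.5 kN → 0.75 × 636.5 = 477 kN.
Bearing: edge l_c = 41.5, r_n = 159.4 kN; interior l_c = 53, r_n = 184.3 kN; R_n = 159.4 + 2·184.3 = 528 kN → 396 kN.
Block shear: A_gv = 1720, A_nv = 1140, A_nt = 244 mm²; R_n = min(0.6F_uA_nv, 0.6F_yA_gv) + U_bs·F_u·A_nt = 355.6 kN → 267 kN.
Block shear governs: 267 kN.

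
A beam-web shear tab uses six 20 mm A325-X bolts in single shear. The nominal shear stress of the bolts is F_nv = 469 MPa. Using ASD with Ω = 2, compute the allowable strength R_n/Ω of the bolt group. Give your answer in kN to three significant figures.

A_b = π × 20² / 4 = 314.2 mm².
R_n = F_nv · A_b · n · n_s = 469 × 314.2 × 6 × 1 / 1000 = 884 kN.
Allowable strength R_n/Ω = 884 / 2 = 442 kN.

442 kN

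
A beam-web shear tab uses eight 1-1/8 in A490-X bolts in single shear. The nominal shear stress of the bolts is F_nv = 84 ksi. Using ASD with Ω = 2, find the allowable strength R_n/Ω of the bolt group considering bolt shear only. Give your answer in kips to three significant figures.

A_b = π × 1.125² / 4 = 0.994 in².
R_n = F_nv · A_b · n · n_s = 84 × 0.994 × 8 × 1 = 668 kips.
Allowable strength R_n/Ω = 668 / 2 = 334 kips.

334 kips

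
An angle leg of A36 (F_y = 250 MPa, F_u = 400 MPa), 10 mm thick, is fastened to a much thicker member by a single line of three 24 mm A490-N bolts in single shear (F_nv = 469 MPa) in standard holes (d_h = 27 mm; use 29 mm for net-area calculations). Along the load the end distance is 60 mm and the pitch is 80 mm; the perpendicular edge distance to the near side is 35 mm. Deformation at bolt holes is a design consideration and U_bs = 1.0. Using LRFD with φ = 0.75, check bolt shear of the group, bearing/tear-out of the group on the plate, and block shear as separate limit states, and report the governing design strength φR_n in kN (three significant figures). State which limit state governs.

309 kN (block shear governs)

Bolt shear: A_b = π·24²/4 = 452.4 mm²; R_n = 469 × 452.4 × 3 × 1 / 1000 = 636.5 kN → 0.75 × 636.5 = 477 kN.
Bearing: edge l_c = 46.5, r_n = 223.2 kN; interior l_c = 53, r_n = 230.4 kN; R_n = 223.2 + 2·230.4 = 684 kN → 513 kN.
Block shear: A_gv = 2200, A_nv = 1475, A_nt = 205 mm²; R_n = min(0.6F_uA_nv, 0.6F_yA_gv) + U_bs·F_u·A_nt = 412 kN → 309 kN.
Block shear governs: 309 kN.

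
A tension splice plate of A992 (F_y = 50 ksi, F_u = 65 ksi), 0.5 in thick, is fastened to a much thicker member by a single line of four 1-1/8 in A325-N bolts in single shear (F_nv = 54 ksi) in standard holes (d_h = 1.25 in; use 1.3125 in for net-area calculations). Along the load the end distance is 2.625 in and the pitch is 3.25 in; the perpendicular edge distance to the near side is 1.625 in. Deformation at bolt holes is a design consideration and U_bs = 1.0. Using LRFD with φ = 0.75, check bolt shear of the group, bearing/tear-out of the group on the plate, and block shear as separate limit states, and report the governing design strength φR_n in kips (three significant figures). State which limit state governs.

137 kips (block shear governs)

Bolt shear: A_b = π·1.125²/4 = 0.994 in²; R_n = 54 × 0.994 × 4 × 1 = 214.7 kips → 0.75 × 214.7 = 161 kips.
Bearing: edge l_c = 2, r_n = 78 kips; interior l_c = 2, r_n = 78 kips; R_n = 78 + 3·78 = 312 kips → 234 kips.
Block shear: A_gv = 6.188, A_nv = 3.891, A_nt = 0.4844 in²; R_n = min(0.6F_uA_nv, 0.6F_yA_gv) + U_bs·F_u·A_nt = 183.2 kips → 137 kips.
Block shear governs: 137 kips.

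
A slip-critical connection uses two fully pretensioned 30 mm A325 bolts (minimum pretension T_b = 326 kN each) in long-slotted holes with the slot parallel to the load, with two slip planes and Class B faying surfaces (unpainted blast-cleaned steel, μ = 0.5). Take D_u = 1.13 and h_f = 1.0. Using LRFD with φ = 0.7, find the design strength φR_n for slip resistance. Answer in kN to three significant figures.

R_n = μ · D_u · h_f · T_b · n_s · n_b = 0.5 × 1.13 × 1.0 × 326 × 2 × 2 = 736.8 kN.
Design strength φR_n = 0.7 × 736.8 = 516 kN.

516 kN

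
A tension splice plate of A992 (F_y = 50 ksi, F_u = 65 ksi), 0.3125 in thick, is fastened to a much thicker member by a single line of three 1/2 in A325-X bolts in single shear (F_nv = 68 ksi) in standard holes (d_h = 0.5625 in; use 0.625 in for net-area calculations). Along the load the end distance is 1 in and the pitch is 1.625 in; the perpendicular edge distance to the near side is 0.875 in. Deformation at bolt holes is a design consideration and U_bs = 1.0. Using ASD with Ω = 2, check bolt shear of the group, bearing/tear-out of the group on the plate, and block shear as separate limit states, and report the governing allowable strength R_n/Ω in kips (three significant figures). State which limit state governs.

20 kips (bolt shear governs)

Bolt shear: A_b = π·0.5²/4 = 0.1963 in²; R_n = 68 × 0.1963 × 3 × 1 = 40.06 kips → 40.06 / 2 = 20 kips.
Bearing: edge l_c = 0.7188, r_n = 17.52 kips; interior l_c = 1.062, r_n = 24.38 kips; R_n = 17.52 + 2·24.38 = 66.27 kips → 33.1 kips.
Block shear: A_gv = 1.328, A_nv = 0.8398, A_nt = 0.1758 in²; R_n = min(0.6F_uA_nv, 0.6F_yA_gv) + U_bs·F_u·A_nt = 44.18 kips → 22.1 kips.
Bolt shear governs: 20 kips.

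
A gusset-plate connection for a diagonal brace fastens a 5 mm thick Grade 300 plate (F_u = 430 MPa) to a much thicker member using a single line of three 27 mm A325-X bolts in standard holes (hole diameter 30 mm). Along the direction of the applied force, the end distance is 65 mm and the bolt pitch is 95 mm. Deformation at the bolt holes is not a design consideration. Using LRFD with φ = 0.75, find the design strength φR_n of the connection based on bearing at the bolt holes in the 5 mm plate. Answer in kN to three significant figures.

382 kN

Per bolt r_n = 1.5 l_c t F_u ≤ 3.0 d t F_u; upper limit = 3.0 × 27 × 5 × 430 / 1000 = 174.2 kN.
Edge bolt: l_c = 65 − 30/2 = 50 mm → 1.5 × 50 × 5 × 430 / 1000 = 161.2 → r_n = 161.2 kN.
Interior bolts: l_c = 95 − 30 = 65 mm → 1.5 × 65 × 5 × 430 / 1000 = 209.6 → r_n = 174.2 kN.
R_n = 1 × 161.2 + 2 × 174.2 = 509.6 kN.
Design strength φR_n = 0.75 × 509.6 = 382 kN.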